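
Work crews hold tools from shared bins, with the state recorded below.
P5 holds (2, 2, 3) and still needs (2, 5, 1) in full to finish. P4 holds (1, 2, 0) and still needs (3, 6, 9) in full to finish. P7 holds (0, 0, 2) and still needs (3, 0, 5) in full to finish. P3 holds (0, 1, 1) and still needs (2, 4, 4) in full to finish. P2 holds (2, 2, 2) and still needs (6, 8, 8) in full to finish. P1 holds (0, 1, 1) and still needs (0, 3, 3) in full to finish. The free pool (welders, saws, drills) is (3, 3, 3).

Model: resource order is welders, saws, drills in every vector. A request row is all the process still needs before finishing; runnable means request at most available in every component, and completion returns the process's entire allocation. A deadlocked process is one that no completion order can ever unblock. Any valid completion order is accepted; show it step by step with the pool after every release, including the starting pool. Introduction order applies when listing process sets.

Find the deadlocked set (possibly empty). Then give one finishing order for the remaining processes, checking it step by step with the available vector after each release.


The deadlocked set is empty.
Key observation: the pool covers P1 at once, and every later process fits after earlier releases.
A valid finishing order for the others: P1, P3, P5, P7, P4, P2. Verifying each step:
  pool = (3, 3, 3)
  P1: need (0, 3, 3) fits (3, 3, 3); releases (0, 1, 1), pool now (3, 4, 4)
  P3: need (2, 4, 4) fits (3, 4, 4); releases (0, 1, 1), pool now (3, 5, 5)
  P5: need (2, 5, 1) fits (3, 5, 5); releases (2, 2, 3), pool now (5, 7, 8)
  P7: need (3, 0, 5) fits (5, 7, 8); releases (0, 0, 2), pool now (5, 7, 10)
  P4: need (3, 6, 9) fits (5, 7, 10); releases (1, 2, 0), pool now (6, 9, 10)
  P2: need (6, 8, 8) fits (6, 9, 10); releases (2, 2, 2), pool now (8, 11, 12)


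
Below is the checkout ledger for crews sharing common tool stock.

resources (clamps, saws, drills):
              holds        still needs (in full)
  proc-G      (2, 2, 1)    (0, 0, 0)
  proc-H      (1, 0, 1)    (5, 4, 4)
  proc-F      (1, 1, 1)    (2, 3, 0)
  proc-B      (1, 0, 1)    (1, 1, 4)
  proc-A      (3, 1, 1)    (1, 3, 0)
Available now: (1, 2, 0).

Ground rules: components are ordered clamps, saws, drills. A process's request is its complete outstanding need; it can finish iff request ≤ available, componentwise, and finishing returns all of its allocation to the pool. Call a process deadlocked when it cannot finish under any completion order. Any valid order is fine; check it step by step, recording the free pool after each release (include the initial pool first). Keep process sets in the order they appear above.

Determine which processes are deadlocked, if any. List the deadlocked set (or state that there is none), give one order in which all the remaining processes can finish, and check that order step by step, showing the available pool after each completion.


Deadlocked: proc-H and proc-B.
Key observation: drills is the bottleneck — with proc-G, proc-A, proc-F done the pool holds (7, 6, 3), short of every remaining need.
A valid finishing order for the others: proc-G, proc-A, proc-F. Verifying each step:
  pool = (1, 2, 0)
  proc-G needs (0, 0, 0) <= (1, 2, 0) -> finishes; pool += (2, 2, 1) = (3, 4, 1)
  proc-A needs (1, 3, 0) <= (3, 4, 1) -> finishes; pool += (3, 1, 1) = (6, 5, 2)
  proc-F needs (2, 3, 0) <= (6, 5, 2) -> finishes; pool += (1, 1, 1) = (7, 6, 3)
The stuck group stays short no matter what:
  proc-H still needs (5, 4, 4) but only (7, 6, 3) is free — short on drills
  proc-B still needs (1, 1, 4) but only (7, 6, 3) is free — short on drills


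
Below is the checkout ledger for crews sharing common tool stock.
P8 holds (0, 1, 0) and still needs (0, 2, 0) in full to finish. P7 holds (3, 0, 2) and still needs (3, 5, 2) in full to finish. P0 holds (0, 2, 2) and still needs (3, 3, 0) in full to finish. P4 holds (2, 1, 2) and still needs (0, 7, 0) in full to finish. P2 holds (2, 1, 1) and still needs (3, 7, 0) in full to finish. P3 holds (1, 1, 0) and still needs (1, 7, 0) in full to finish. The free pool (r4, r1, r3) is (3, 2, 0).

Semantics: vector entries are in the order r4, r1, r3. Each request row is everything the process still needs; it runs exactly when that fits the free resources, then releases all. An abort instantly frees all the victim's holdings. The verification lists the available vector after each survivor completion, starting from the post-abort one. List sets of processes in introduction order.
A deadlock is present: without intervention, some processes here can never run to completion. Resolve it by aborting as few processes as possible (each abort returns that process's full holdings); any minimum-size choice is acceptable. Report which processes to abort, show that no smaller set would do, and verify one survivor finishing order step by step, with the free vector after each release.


The answer: abort P4 and P3.
Key observation: P2 had no path to completion before; after the abort of P4 and P3 ((3, 2, 2) returned), step 3 is where it fits.
No one abort is enough; case by case: P8 alone leaves P4 blocked (short on r1); P7 alone leaves P4 blocked (short on r1); P0 alone leaves P4 blocked (short on r1); P4 alone leaves P2 blocked (short on r1); P2 alone leaves P4 blocked (short on r1); P3 alone leaves P4 blocked (short on r1).
Survivors finish in the order: P8, P0, P2, P7. Step-by-step check (pool after the aborts first):
  pool = (6, 4, 2)
  run P8 (needs (0, 2, 0), free (6, 4, 2)); after release of (0, 1, 0) the pool is (6, 5, 2)
  run P0 (needs (3, 3, 0), free (6, 5, 2)); after release of (0, 2, 2) the pool is (6, 7, 4)
  run P2 (needs (3, 7, 0), free (6, 7, 4)); after release of (2, 1, 1) the pool is (8, 8, 5)
  run P7 (needs (3, 5, 2), free (8, 8, 5)); after release of (3, 0, 2) the pool is (11, 8, 7)


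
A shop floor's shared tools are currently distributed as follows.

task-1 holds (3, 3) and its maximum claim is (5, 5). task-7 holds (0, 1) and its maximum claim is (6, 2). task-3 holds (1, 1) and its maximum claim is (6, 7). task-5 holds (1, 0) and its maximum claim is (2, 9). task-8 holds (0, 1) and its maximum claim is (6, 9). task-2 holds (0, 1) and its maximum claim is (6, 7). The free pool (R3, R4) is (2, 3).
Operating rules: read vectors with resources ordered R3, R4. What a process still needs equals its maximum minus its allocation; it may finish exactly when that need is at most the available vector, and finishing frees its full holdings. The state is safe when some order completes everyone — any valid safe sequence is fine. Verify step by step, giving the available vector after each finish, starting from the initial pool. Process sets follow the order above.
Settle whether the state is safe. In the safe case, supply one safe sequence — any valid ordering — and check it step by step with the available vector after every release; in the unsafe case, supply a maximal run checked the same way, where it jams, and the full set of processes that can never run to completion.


SAFE. One safe sequence: task-1, task-3, task-7, task-2, task-8, task-5.
Key observation: task-1 marks the first exact bind of the order: its need (2, 2) fits the free (2, 3) with zero slack on a requested resource.
Check, step by step:
  pool = (2, 3)
  task-1 needs (2, 2) <= (2, 3) -> finishes; pool += (3, 3) = (5, 6)
  task-3 needs (5, 6) <= (5, 6) -> finishes; pool += (1, 1) = (6, 7)
  task-7 needs (6, 1) <= (6, 7) -> finishes; pool += (0, 1) = (6, 8)
  task-2 needs (6, 6) <= (6, 8) -> finishes; pool += (0, 1) = (6, 9)
  task-8 needs (6, 8) <= (6, 9) -> finishes; pool += (0, 1) = (6, 10)
  task-5 needs (1, 9) <= (6, 10) -> finishes; pool += (1, 0) = (7, 10)


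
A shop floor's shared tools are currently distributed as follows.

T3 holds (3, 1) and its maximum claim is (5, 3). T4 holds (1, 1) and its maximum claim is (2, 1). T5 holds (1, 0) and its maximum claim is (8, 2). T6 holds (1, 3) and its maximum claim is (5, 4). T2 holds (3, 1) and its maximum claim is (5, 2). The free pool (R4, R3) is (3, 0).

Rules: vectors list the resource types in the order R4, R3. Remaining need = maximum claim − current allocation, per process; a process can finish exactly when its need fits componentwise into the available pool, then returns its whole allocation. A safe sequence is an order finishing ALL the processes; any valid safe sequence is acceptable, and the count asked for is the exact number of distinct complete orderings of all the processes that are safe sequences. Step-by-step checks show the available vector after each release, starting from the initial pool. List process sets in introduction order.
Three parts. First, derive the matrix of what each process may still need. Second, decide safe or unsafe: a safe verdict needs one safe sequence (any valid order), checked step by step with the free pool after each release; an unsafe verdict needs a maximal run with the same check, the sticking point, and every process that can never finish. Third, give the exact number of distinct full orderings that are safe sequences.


(1) Remaining need (order R4, R3):
  T3: (2, 2)
  T4: (1, 0)
  T5: (7, 2)
  T6: (4, 1)
  T2: (2, 1)
(2) SAFE — a valid safe sequence is T4, T2, T3, T6, T5.
Key observation: the order's first zero-slack moment is T2 ((2, 1) needed, (4, 1) free — a requested resource with nothing to spare).
Step-by-step check:
  pool = (3, 0)
  T4: need (1, 0) fits (3, 0); releases (1, 1), pool now (4, 1)
  T2: need (2, 1) fits (4, 1); releases (3, 1), pool now (7, 2)
  T3: need (2, 2) fits (7, 2); releases (3, 1), pool now (10, 3)
  T6: need (4, 1) fits (10, 3); releases (1, 3), pool now (11, 6)
  T5: need (7, 2) fits (11, 6); releases (1, 0), pool now (12, 6)
(3) Exactly 10 of the possible complete orderings are safe sequences.


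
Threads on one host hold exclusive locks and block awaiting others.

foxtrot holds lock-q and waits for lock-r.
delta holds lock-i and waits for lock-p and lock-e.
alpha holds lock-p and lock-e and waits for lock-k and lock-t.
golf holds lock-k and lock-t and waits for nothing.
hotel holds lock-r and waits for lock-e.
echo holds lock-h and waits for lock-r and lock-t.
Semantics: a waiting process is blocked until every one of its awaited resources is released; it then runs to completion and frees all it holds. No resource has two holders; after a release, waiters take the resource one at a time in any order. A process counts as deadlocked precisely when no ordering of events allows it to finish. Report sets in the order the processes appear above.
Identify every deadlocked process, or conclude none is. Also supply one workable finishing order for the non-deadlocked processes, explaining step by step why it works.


Nothing here is deadlocked.
Key observation: no waiting chain loops back on itself — every chain ends at a process that waits on nothing, so everyone eventually runs.
One completion order for the rest: golf, alpha, hotel, echo, foxtrot, delta.
Step-by-step check:
  run golf (it waits on nothing); releases lock-k and lock-t
  alpha waits on lock-k and lock-t — all released -> runs and releases lock-p and lock-e
  hotel waits on lock-e — all released -> runs and releases lock-r
  echo waits on lock-r and lock-t — all released -> runs and releases lock-h
  foxtrot waits on lock-r — all released -> runs and releases lock-q
  delta waits on lock-p and lock-e — all released -> runs and releases lock-i


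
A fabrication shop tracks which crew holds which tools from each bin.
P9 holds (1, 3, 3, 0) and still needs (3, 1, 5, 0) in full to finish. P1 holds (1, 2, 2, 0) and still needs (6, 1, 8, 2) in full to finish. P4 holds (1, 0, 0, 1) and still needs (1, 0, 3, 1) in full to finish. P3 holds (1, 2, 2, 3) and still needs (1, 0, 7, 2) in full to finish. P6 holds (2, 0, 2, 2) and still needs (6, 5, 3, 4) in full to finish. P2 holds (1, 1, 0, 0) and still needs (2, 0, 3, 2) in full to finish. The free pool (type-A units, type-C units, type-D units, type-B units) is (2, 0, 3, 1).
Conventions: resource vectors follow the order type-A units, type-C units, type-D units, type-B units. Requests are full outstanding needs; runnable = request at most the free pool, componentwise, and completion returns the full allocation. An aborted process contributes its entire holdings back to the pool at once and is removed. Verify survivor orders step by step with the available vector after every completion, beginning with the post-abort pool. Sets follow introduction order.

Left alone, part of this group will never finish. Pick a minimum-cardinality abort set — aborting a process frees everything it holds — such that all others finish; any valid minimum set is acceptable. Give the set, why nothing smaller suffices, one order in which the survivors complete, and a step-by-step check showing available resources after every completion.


Minimum abort set: P6.
Key observation: the returned (2, 0, 2, 2) from P6 is what brings P9 — unrunnable before, under any order — into play at step 2.
Minimality: the empty abort set fails — the state is deadlocked as it stands.
Survivors finish in the order: P2, P9, P4, P1, P3. Step-by-step check (pool after the aborts first):
  pool = (4, 0, 5, 3)
  run P2 (needs (2, 0, 3, 2), free (4, 0, 5, 3)); after release of (1, 1, 0, 0) the pool is (5, 1, 5, 3)
  run P9 (needs (3, 1, 5, 0), free (5, 1, 5, 3)); after release of (1, 3, 3, 0) the pool is (6, 4, 8, 3)
  run P4 (needs (1, 0, 3, 1), free (6, 4, 8, 3)); after release of (1, 0, 0, 1) the pool is (7, 4, 8, 4)
  run P1 (needs (6, 1, 8, 2), free (7, 4, 8, 4)); after release of (1, 2, 2, 0) the pool is (8, 6, 10, 4)
  run P3 (needs (1, 0, 7, 2), free (8, 6, 10, 4)); after release of (1, 2, 2, 3) the pool is (9, 8, 12, 7)


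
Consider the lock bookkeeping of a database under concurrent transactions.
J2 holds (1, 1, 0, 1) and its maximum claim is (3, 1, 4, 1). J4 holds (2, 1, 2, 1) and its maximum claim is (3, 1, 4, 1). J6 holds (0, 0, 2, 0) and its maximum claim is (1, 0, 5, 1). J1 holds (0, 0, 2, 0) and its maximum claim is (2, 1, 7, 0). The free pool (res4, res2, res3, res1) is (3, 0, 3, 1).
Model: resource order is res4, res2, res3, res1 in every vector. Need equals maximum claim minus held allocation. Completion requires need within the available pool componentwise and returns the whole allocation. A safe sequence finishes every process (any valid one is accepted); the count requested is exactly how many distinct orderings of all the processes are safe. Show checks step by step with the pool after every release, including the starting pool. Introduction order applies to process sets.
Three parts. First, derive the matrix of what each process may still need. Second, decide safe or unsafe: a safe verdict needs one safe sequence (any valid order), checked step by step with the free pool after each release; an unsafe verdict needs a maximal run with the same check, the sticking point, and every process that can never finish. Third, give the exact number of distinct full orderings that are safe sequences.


(1) Outstanding need per process (order res4, res2, res3, res1):
  J2: (2, 0, 4, 0)
  J4: (1, 0, 2, 0)
  J6: (1, 0, 3, 1)
  J1: (2, 1, 5, 0)
(2) SAFE, for example via the order J4, J2, J1, J6.
Key observation: the first exact fit in this order is J1 — it needs (2, 1, 5, 0) with (6, 2, 5, 3) free, meeting a requested resource to the last unit.
Walking it through:
  pool = (3, 0, 3, 1)
  J4: need (1, 0, 2, 0) fits (3, 0, 3, 1); releases (2, 1, 2, 1), pool now (5, 1, 5, 2)
  J2: need (2, 0, 4, 0) fits (5, 1, 5, 2); releases (1, 1, 0, 1), pool now (6, 2, 5, 3)
  J1: need (2, 1, 5, 0) fits (6, 2, 5, 3); releases (0, 0, 2, 0), pool now (6, 2, 7, 3)
  J6: need (1, 0, 3, 1) fits (6, 2, 7, 3); releases (0, 0, 2, 0), pool now (6, 2, 9, 3)
(3) The exact count: 10 of the possible complete orderings are safe sequences.


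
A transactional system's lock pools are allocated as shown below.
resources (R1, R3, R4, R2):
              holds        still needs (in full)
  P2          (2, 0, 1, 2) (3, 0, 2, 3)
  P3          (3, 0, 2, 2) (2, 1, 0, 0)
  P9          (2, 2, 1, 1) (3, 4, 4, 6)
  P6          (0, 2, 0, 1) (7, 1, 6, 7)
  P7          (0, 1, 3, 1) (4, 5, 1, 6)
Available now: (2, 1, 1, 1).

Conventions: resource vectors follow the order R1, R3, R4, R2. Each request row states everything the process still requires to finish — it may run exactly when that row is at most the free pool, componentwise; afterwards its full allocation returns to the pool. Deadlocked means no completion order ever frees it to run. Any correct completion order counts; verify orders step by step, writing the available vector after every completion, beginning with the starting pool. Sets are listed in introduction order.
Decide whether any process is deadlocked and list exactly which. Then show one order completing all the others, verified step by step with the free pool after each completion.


Deadlocked: P9, P6 and P7.
Key observation: P3, P2 can finish, but then (7, 1, 4, 5) is all there is, and the blocked group's R2 demands exceed it.
A valid finishing order for the others: P3, P2. Step-by-step check:
  pool = (2, 1, 1, 1)
  run P3 (needs (2, 1, 0, 0), free (2, 1, 1, 1)); after release of (3, 0, 2, 2) the pool is (5, 1, 3, 3)
  run P2 (needs (3, 0, 2, 3), free (5, 1, 3, 3)); after release of (2, 0, 1, 2) the pool is (7, 1, 4, 5)
The stuck group stays short no matter what:
  P9 still needs (3, 4, 4, 6) but only (7, 1, 4, 5) is free — short on R3 and R2
  P6 still needs (7, 1, 6, 7) but only (7, 1, 4, 5) is free — short on R4 and R2
  P7 still needs (4, 5, 1, 6) but only (7, 1, 4, 5) is free — short on R3 and R2


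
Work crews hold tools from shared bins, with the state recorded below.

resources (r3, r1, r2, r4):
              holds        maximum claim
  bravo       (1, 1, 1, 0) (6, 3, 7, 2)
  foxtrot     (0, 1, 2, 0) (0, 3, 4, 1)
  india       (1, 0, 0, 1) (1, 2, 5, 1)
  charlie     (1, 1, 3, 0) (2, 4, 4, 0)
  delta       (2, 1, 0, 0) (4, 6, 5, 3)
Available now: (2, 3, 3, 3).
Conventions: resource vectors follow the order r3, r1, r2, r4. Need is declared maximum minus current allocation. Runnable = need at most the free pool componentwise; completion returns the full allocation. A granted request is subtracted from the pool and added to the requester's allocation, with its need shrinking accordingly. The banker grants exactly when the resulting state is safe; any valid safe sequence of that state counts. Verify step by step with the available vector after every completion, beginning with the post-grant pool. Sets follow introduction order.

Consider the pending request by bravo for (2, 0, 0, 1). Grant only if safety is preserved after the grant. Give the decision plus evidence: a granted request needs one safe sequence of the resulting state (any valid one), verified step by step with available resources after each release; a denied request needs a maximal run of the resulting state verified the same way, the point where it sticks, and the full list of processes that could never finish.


GRANT. The post-grant state is safe; one safe sequence: foxtrot, india, charlie, delta, bravo.
Key observation: granting shrinks the pool to (0, 3, 3, 2), yet foxtrot still fits and the chain goes through.
Verifying the post-grant state step by step:
  pool = (0, 3, 3, 2)
  foxtrot: need (0, 2, 2, 1) fits (0, 3, 3, 2); releases (0, 1, 2, 0), pool now (0, 4, 5, 2)
  india: need (0, 2, 5, 0) fits (0, 4, 5, 2); releases (1, 0, 0, 1), pool now (1, 4, 5, 3)
  charlie: need (1, 3, 1, 0) fits (1, 4, 5, 3); releases (1, 1, 3, 0), pool now (2, 5, 8, 3)
  delta: need (2, 5, 5, 3) fits (2, 5, 8, 3); releases (2, 1, 0, 0), pool now (4, 6, 8, 3)
  bravo: need (3, 2, 6, 1) fits (4, 6, 8, 3); releases (3, 1, 1, 1), pool now (7, 7, 9, 4)


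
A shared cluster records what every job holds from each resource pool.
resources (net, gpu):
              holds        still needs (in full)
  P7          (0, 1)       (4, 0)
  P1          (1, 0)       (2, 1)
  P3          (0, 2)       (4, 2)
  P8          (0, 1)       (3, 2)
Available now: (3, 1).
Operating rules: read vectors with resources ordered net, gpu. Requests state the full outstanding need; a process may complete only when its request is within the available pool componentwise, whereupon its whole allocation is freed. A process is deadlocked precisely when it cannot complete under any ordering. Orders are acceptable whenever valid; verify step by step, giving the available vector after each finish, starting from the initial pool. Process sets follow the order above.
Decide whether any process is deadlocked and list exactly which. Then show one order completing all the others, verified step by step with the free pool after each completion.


Nothing here is deadlocked.
Key observation: P1 can run right away; the returned allocation unlocks the remaining processes in turn.
The rest can finish in the order P1, P7, P3, P8. Verifying each step:
  pool = (3, 1)
  P1: need (2, 1) fits (3, 1); releases (1, 0), pool now (4, 1)
  P7: need (4, 0) fits (4, 1); releases (0, 1), pool now (4, 2)
  P3: need (4, 2) fits (4, 2); releases (0, 2), pool now (4, 4)
  P8: need (3, 2) fits (4, 4); releases (0, 1), pool now (4, 5)


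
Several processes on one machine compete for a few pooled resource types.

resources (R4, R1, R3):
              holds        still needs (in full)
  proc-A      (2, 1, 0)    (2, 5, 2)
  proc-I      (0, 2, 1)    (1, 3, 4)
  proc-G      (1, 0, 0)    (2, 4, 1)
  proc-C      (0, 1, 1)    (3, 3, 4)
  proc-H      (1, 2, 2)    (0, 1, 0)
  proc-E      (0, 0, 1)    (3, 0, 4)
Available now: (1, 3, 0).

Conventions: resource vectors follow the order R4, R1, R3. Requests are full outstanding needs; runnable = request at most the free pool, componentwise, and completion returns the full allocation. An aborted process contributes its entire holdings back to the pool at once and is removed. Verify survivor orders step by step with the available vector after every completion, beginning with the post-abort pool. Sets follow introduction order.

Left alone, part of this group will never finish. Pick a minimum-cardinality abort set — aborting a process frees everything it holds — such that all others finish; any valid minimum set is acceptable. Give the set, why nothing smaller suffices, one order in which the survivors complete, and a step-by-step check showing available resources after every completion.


Abort proc-C and proc-E.
Key observation: the returned (0, 1, 2) from proc-C and proc-E is what brings proc-I — unrunnable before, under any order — into play at step 3.
No one abort is enough; case by case: proc-A alone leaves proc-I blocked (short on R3); proc-I alone leaves proc-C blocked (short on R3); proc-G alone leaves proc-I blocked (short on R3); proc-C alone leaves proc-I blocked (short on R3); proc-H alone leaves proc-I blocked (short on R3); proc-E alone leaves proc-I blocked (short on R3).
The survivors complete as proc-H, proc-A, proc-I, proc-G. Walking it through (starting from the post-abort pool):
  pool = (1, 4, 2)
  proc-H: need (0, 1, 0) fits (1, 4, 2); releases (1, 2, 2), pool now (2, 6, 4)
  proc-A: need (2, 5, 2) fits (2, 6, 4); releases (2, 1, 0), pool now (4, 7, 4)
  proc-I: need (1, 3, 4) fits (4, 7, 4); releases (0, 2, 1), pool now (4, 9, 5)
  proc-G: need (2, 4, 1) fits (4, 9, 5); releases (1, 0, 0), pool now (5, 9, 5)


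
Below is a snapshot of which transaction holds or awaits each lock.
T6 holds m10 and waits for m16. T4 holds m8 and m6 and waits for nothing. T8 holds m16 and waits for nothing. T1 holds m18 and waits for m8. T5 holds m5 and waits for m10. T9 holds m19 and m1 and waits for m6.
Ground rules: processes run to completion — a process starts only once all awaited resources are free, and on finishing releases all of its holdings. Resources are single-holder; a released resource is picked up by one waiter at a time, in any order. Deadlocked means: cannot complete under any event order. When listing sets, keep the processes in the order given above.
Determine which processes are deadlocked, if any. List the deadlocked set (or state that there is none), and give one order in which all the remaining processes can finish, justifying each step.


The deadlocked set is empty.
Key observation: no waiting chain loops back on itself — every chain ends at a process that waits on nothing, so everyone eventually runs.
The rest can finish in the order T4, T8, T9, T1, T6, T5.
Walking it through:
  T4 waits on nothing -> runs at once and releases m8 and m6
  T8 waits on nothing -> runs at once and releases m16
  run T9 (all its waits — m6 — are resolved); releases m19 and m1
  run T1 (all its waits — m8 — are resolved); releases m18
  run T6 (all its waits — m16 — are resolved); releases m10
  run T5 (all its waits — m10 — are resolved); releases m5


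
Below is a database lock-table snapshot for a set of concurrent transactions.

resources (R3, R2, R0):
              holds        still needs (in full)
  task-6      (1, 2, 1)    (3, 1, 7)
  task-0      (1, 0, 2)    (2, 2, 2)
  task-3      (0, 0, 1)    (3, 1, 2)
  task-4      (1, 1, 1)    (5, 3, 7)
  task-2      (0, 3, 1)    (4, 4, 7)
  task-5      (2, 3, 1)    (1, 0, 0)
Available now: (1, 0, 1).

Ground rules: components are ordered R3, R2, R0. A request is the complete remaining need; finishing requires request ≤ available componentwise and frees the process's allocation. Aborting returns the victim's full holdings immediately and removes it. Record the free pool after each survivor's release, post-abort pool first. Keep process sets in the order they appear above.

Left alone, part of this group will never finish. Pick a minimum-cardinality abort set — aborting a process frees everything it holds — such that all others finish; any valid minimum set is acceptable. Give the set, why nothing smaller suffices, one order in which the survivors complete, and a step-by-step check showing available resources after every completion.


Minimum abort set: task-4 and task-2.
Key observation: before aborting task-4 and task-2, task-6 was permanently blocked — no order could ever run it; afterwards it completes at step 4.
No one abort is enough; case by case: task-6 alone leaves task-4 blocked (short on R0); task-0 alone leaves task-6 blocked (short on R0); task-3 alone leaves task-6 blocked (short on R0); task-4 alone leaves task-6 blocked (short on R0); task-2 alone leaves task-6 blocked (short on R0); task-5 alone leaves task-6 blocked (short on R0).
One survivor order: task-5, task-3, task-0, task-6. Walking it through (post-abort pool first):
  pool = (2, 4, 3)
  task-5 needs (1, 0, 0) <= (2, 4, 3) -> finishes; pool += (2, 3, 1) = (4, 7, 4)
  task-3 needs (3, 1, 2) <= (4, 7, 4) -> finishes; pool += (0, 0, 1) = (4, 7, 5)
  task-0 needs (2, 2, 2) <= (4, 7, 5) -> finishes; pool += (1, 0, 2) = (5, 7, 7)
  task-6 needs (3, 1, 7) <= (5, 7, 7) -> finishes; pool += (1, 2, 1) = (6, 9, 8)


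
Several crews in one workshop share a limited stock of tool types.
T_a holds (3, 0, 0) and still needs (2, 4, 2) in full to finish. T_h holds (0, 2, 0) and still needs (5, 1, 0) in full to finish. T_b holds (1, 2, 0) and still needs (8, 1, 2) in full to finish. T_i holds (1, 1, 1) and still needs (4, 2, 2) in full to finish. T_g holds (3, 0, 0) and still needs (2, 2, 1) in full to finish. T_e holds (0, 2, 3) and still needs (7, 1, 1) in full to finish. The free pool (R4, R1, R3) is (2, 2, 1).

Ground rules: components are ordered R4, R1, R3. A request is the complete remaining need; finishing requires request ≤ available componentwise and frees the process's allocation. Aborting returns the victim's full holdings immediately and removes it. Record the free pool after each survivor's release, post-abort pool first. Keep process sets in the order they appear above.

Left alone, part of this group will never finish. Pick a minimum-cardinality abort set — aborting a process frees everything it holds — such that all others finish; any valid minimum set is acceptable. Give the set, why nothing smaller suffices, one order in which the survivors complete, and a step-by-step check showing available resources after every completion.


Abort T_e.
Key observation: T_a had no path to completion before; after the abort of T_e ((0, 2, 3) returned), step 1 is where it fits.
Why nothing smaller works: aborting no one leaves the state deadlocked as given.
One survivor order: T_a, T_g, T_b, T_h, T_i. Walking it through (post-abort pool first):
  pool = (2, 4, 4)
  T_a: need (2, 4, 2) fits (2, 4, 4); releases (3, 0, 0), pool now (5, 4, 4)
  T_g: need (2, 2, 1) fits (5, 4, 4); releases (3, 0, 0), pool now (8, 4, 4)
  T_b: need (8, 1, 2) fits (8, 4, 4); releases (1, 2, 0), pool now (9, 6, 4)
  T_h: need (5, 1, 0) fits (9, 6, 4); releases (0, 2, 0), pool now (9, 8, 4)
  T_i: need (4, 2, 2) fits (9, 8, 4); releases (1, 1, 1), pool now (10, 9, 5)


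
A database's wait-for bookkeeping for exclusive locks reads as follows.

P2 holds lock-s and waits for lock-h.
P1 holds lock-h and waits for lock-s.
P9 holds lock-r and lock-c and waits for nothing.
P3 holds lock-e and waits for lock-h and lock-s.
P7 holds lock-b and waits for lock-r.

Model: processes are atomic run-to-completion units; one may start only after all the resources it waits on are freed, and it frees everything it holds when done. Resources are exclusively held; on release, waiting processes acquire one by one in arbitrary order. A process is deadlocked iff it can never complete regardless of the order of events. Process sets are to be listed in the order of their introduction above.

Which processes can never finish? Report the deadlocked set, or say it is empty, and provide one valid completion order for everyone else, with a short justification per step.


Deadlocked: P2, P1 and P3.
Key observation: P2 -> P1 -> P2 is a circular wait — nothing in it can go first; P3 waits into the deadlock from upstream.
The rest can finish in the order P9, P7.
Step-by-step check:
  P9: no waits; runs immediately, freeing lock-r and lock-c
  run P7 (all its waits — lock-r — are resolved); releases lock-b


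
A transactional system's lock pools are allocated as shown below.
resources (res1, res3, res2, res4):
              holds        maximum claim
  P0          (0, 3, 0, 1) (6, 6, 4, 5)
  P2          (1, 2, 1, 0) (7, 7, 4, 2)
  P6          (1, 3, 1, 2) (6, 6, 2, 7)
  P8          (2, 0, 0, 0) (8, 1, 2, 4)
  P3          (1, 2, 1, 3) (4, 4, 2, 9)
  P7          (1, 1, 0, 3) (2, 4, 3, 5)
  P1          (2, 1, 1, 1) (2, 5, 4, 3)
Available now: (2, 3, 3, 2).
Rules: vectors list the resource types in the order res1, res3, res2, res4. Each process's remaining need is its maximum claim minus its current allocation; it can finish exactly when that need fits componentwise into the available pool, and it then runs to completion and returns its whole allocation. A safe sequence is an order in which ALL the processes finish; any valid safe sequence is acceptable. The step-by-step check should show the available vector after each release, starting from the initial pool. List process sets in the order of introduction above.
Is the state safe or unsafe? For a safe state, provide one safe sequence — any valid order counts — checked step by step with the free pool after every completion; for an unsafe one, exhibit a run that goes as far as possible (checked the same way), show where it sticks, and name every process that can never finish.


SAFE, for example via the order P7, P1, P6, P2, P8, P3, P0.
Key observation: the order's first zero-slack moment is P7 ((1, 3, 3, 2) needed, (2, 3, 3, 2) free — a requested resource with nothing to spare).
Verifying each step:
  pool = (2, 3, 3, 2)
  P7 needs (1, 3, 3, 2) <= (2, 3, 3, 2) -> finishes; pool += (1, 1, 0, 3) = (3, 4, 3, 5)
  P1 needs (0, 4, 3, 2) <= (3, 4, 3, 5) -> finishes; pool += (2, 1, 1, 1) = (5, 5, 4, 6)
  P6 needs (5, 3, 1, 5) <= (5, 5, 4, 6) -> finishes; pool += (1, 3, 1, 2) = (6, 8, 5, 8)
  P2 needs (6, 5, 3, 2) <= (6, 8, 5, 8) -> finishes; pool += (1, 2, 1, 0) = (7, 10, 6, 8)
  P8 needs (6, 1, 2, 4) <= (7, 10, 6, 8) -> finishes; pool += (2, 0, 0, 0) = (9, 10, 6, 8)
  P3 needs (3, 2, 1, 6) <= (9, 10, 6, 8) -> finishes; pool += (1, 2, 1, 3) = (10, 12, 7, 11)
  P0 needs (6, 3, 4, 4) <= (10, 12, 7, 11) -> finishes; pool += (0, 3, 0, 1) = (10, 15, 7, 12)


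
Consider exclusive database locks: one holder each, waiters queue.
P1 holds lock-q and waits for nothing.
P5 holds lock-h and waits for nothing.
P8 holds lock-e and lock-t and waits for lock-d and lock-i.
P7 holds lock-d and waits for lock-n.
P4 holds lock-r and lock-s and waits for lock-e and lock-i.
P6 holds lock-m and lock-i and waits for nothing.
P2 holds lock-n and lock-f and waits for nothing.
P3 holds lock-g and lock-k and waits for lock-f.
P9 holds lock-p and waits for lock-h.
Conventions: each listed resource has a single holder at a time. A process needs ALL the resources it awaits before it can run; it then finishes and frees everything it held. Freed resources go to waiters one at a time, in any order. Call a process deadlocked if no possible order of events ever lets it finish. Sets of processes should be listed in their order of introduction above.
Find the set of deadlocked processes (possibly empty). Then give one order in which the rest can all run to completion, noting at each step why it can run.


The deadlocked set is empty.
Key observation: no waiting chain loops back on itself — every chain ends at a process that waits on nothing, so everyone eventually runs.
One completion order for the rest: P1, P6, P5, P2, P3, P7, P9, P8, P4.
Verifying each step:
  P1: no waits; runs immediately, freeing lock-q
  P6: no waits; runs immediately, freeing lock-m and lock-i
  P5: no waits; runs immediately, freeing lock-h
  P2: no waits; runs immediately, freeing lock-n and lock-f
  run P3 (all its waits — lock-f — are resolved); releases lock-g and lock-k
  run P7 (all its waits — lock-n — are resolved); releases lock-d
  run P9 (all its waits — lock-h — are resolved); releases lock-p
  run P8 (all its waits — lock-d and lock-i — are resolved); releases lock-e and lock-t
  run P4 (all its waits — lock-e and lock-i — are resolved); releases lock-r and lock-s


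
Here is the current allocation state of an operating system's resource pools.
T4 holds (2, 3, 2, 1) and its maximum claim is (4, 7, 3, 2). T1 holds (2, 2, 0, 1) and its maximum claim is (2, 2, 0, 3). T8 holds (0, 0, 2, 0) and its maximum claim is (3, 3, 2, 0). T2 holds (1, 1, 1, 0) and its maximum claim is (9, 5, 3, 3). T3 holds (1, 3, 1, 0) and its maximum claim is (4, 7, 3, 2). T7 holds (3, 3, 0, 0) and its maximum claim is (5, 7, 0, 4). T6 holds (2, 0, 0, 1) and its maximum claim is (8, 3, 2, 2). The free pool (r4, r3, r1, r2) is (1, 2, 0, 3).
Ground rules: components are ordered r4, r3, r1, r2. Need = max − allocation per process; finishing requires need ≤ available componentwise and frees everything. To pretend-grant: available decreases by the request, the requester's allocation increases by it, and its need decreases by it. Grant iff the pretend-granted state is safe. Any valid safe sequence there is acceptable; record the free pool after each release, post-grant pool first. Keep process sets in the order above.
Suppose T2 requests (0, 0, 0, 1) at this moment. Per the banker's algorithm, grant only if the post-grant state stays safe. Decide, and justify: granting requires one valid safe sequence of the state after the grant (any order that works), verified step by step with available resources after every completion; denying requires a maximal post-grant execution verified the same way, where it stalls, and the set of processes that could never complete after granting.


GRANT: granting preserves safety; a valid post-grant sequence is T1, T8, T4, T7, T2, T6, T3.
Key observation: after the grant the pool drops to (1, 2, 0, 2), which still lets T1 finish first and unwind the rest.
Step-by-step check of the post-grant state:
  pool = (1, 2, 0, 2)
  run T1 (needs (0, 0, 0, 2), free (1, 2, 0, 2)); after release of (2, 2, 0, 1) the pool is (3, 4, 0, 3)
  run T8 (needs (3, 3, 0, 0), free (3, 4, 0, 3)); after release of (0, 0, 2, 0) the pool is (3, 4, 2, 3)
  run T4 (needs (2, 4, 1, 1), free (3, 4, 2, 3)); after release of (2, 3, 2, 1) the pool is (5, 7, 4, 4)
  run T7 (needs (2, 4, 0, 4), free (5, 7, 4, 4)); after release of (3, 3, 0, 0) the pool is (8, 10, 4, 4)
  run T2 (needs (8, 4, 2, 2), free (8, 10, 4, 4)); after release of (1, 1, 1, 1) the pool is (9, 11, 5, 5)
  run T6 (needs (6, 3, 2, 1), free (9, 11, 5, 5)); after release of (2, 0, 0, 1) the pool is (11, 11, 5, 6)
  run T3 (needs (3, 4, 2, 2), free (11, 11, 5, 6)); after release of (1, 3, 1, 0) the pool is (12, 14, 6, 6)


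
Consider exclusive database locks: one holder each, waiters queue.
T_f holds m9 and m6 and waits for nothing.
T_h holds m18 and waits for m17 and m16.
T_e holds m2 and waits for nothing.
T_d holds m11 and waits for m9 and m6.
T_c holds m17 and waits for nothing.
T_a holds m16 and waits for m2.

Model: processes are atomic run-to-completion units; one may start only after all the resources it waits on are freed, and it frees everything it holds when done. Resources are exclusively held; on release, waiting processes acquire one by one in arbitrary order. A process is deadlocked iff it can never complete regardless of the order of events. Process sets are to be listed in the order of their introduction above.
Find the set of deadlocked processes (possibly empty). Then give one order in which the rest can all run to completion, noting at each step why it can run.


The deadlocked set is empty.
Key observation: the wait relation is loop-free; peeling off processes with no waits unwinds the whole state.
A valid finishing order for the others: T_e, T_a, T_f, T_c, T_h, T_d.
Step-by-step check:
  T_e waits on nothing -> runs at once and releases m2
  T_a waits on m2 — all released -> runs and releases m16
  T_f waits on nothing -> runs at once and releases m9 and m6
  T_c waits on nothing -> runs at once and releases m17
  T_h waits on m17 and m16 — all released -> runs and releases m18
  T_d waits on m9 and m6 — all released -> runs and releases m11


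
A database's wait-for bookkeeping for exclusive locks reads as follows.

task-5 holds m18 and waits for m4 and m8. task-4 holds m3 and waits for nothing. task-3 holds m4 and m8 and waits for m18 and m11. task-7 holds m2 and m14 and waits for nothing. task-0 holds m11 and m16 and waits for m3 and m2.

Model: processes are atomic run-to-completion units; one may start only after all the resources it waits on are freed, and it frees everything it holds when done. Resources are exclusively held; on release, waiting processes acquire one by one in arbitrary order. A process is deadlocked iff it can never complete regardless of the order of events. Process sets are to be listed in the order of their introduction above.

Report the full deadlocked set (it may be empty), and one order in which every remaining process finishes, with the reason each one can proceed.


The deadlocked set is task-5 and task-3.
Key observation: task-5 -> task-3 -> task-5 is a circular wait — nothing in it can go first; no other process is dragged down with it.
The rest can finish in the order task-7, task-4, task-0.
Check, step by step:
  run task-7 (it waits on nothing); releases m2 and m14
  run task-4 (it waits on nothing); releases m3
  task-0: everything it awaited (m3 and m2) is free; runs, freeing m11 and m16


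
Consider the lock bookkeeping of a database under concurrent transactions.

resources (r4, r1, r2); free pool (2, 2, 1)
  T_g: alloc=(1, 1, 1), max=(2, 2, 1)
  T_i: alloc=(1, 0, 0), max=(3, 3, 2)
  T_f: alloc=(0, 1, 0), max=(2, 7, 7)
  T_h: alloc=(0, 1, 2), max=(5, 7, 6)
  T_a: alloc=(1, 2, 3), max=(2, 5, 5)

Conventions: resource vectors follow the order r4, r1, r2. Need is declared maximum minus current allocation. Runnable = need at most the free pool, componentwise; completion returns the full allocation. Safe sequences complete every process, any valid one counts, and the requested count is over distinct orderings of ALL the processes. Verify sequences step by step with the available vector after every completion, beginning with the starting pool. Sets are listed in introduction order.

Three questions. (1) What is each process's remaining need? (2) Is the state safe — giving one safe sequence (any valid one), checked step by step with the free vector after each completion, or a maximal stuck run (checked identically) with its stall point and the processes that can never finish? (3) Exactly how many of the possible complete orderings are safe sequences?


(1) Outstanding need per process (order r4, r1, r2):
  T_g: (1, 1, 0)
  T_i: (2, 3, 2)
  T_f: (2, 6, 7)
  T_h: (5, 6, 4)
  T_a: (1, 3, 2)
(2) UNSAFE.
Key observation: even finishing T_g, T_i, T_a leaves just (5, 5, 5) free — too little r1 for any of the remaining processes.
Going as far as possible: T_g, T_i, T_a; after that, nothing fits. Verifying each step:
  pool = (2, 2, 1)
  run T_g (needs (1, 1, 0), free (2, 2, 1)); after release of (1, 1, 1) the pool is (3, 3, 2)
  run T_i (needs (2, 3, 2), free (3, 3, 2)); after release of (1, 0, 0) the pool is (4, 3, 2)
  run T_a (needs (1, 3, 2), free (4, 3, 2)); after release of (1, 2, 3) the pool is (5, 5, 5)
  blocked: T_f wants (2, 6, 7), pool (5, 5, 5) — not enough r1 and r2
  blocked: T_h wants (5, 6, 4), pool (5, 5, 5) — not enough r1
Processes that can never finish: T_f and T_h.
(3) Precisely 0 of the possible complete orderings are safe sequences.
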